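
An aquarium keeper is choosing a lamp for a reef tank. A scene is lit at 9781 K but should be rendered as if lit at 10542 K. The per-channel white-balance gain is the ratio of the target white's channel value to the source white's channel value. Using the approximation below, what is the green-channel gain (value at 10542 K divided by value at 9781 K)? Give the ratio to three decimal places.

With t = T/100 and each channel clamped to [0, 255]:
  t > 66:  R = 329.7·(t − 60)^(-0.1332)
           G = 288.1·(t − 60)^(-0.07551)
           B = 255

0.986

At 9781 K (t = 97.81):
  G = 288.1·(97.81 − 60)^(-0.07551) = 288.1·37.81^(-0.07551) = 288.1·0.76011 = 218.987.
At 10542 K (t = 105.42):
  G = 288.1·(105.42 − 60)^(-0.07551) = 288.1·45.42^(-0.07551) = 288.1·0.74965 = 215.976.
Gain = 215.976 / 218.987 = 0.9862 → 0.986.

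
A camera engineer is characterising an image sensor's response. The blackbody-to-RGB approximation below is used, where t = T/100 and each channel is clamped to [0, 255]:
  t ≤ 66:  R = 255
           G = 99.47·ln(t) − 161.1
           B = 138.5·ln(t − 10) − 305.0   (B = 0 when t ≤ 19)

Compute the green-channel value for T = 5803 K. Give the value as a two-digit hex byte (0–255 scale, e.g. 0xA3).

t = 5803/100 = 58.03; the t ≤ 66 branch applies.
G = 99.47·ln 58.03 − 161.1 = 99.47·4.0610 − 161.1 = 242.844.
Rounded: 243; in hex, 0xF3.

0xF3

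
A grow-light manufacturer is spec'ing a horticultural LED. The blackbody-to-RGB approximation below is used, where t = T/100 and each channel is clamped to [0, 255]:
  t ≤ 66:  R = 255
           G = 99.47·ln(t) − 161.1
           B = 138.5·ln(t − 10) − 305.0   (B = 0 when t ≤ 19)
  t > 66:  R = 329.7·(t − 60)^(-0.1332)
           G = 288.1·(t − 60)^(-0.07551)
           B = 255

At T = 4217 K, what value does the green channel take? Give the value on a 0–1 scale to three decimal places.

t = 4217/100 = 42.17; the t ≤ 66 branch applies.
G = 99.47·ln 42.17 − 161.1 = 99.47·3.7417 − 161.1 = 211.088.
On a 0–1 scale: 211.088/255 = 0.8278 → 0.828.

0.828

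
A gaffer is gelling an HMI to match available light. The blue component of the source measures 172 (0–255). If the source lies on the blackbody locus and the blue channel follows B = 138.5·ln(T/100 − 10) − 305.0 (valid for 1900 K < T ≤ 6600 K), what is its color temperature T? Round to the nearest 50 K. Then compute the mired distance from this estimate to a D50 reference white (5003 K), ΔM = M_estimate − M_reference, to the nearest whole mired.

+41 mireds

ln(t − 10) = (172 + 305.0) / 138.5 = 3.4440.
t − 10 = e^3.4440 = 31.313, so t = 41.313.
T = 100·t = 4131 K → 4150 K to the nearest 50 K.
M_estimate = 10⁶/4150 = 240.96; M_reference = 10⁶/5003 = 199.88.
ΔM = 240.96 − 199.88 = 41.08 → +41 mireds.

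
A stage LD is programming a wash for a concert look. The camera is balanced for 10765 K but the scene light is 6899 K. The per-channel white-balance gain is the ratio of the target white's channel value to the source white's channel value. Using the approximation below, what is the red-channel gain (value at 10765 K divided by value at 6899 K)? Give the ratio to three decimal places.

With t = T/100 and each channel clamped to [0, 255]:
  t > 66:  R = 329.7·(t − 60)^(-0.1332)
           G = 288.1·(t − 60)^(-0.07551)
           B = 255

At 6899 K (t = 68.99):
  R = 329.7·(68.99 − 60)^(-0.1332) = 329.7·8.99^(-0.1332) = 329.7·0.74638 = 246.081.
At 10765 K (t = 107.65):
  R = 329.7·(107.65 − 60)^(-0.1332) = 329.7·47.65^(-0.1332) = 329.7·0.59770 = 197.061.
Gain = 197.061 / 246.081 = 0.8008 → 0.801.

0.801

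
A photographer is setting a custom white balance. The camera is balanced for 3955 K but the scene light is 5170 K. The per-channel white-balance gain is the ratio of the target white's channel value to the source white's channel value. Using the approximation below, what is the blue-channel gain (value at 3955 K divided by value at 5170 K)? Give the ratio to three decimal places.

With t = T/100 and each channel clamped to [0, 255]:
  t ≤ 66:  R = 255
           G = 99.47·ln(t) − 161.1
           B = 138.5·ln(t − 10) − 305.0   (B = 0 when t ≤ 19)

0.775

At 5170 K (t = 51.7):
  B = 138.5·ln(51.7 − 10) − 305.0 = 138.5·ln 41.7 − 305.0 = 138.5·3.7305 − 305.0 = 211.674.
At 3955 K (t = 39.55):
  B = 138.5·ln(39.55 − 10) − 305.0 = 138.5·ln 29.55 − 305.0 = 138.5·3.3861 − 305.0 = 163.973.
Gain = 163.973 / 211.674 = 0.7746 → 0.775.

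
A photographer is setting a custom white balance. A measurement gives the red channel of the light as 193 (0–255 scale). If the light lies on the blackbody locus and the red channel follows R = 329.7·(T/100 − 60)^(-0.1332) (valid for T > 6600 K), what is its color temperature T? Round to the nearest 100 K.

11600 K

(t − 60)^(-0.1332) = 193/329.7 = 0.58538.
t − 60 = 0.58538^(1/-0.1332) = 0.58538^(-7.508) = 55.713, so t = 115.713.
T = 100·t = 11571 K → 11600 K to the nearest 100 K.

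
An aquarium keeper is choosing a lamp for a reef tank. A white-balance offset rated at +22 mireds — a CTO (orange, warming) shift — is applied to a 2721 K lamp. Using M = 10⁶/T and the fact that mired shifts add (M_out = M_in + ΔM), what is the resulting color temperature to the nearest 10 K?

2570 K

M_in = 10⁶/2721 = 367.51 mireds.
M_out = 367.51 + (+22) = 389.51 mireds.
T_out = 10⁶/389.51 = 2567.3 K → 2570 K.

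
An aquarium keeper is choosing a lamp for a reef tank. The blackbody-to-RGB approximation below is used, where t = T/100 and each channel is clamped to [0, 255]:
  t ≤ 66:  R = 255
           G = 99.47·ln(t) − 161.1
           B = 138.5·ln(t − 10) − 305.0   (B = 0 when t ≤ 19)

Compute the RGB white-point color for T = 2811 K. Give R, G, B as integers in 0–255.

R=255, G=171, B=96

t = 2811/100 = 28.11; the t ≤ 66 branch applies.
R = 255 by definition for t ≤ 66.
G = 99.47·ln 28.11 − 161.1 = 99.47·3.3361 − 161.1 = 170.744.
B = 138.5·ln(28.11 − 10) − 305.0 = 138.5·ln 18.11 − 305.0 = 138.5·2.8965 − 305.0 = 96.160.
Rounded: (255, 171, 96).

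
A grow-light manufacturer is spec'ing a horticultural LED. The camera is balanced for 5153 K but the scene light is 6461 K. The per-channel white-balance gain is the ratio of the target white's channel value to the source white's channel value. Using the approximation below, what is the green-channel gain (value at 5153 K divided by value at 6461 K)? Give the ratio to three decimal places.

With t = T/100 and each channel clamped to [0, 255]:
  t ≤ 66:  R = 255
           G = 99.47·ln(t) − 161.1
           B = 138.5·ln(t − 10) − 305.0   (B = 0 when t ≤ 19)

At 6461 K (t = 64.61):
  G = 99.47·ln 64.61 − 161.1 = 99.47·4.1684 − 161.1 = 253.528.
At 5153 K (t = 51.53):
  G = 99.47·ln 51.53 − 161.1 = 99.47·3.9422 − 161.1 = 231.027.
Gain = 231.027 / 253.528 = 0.9112 → 0.911.

0.911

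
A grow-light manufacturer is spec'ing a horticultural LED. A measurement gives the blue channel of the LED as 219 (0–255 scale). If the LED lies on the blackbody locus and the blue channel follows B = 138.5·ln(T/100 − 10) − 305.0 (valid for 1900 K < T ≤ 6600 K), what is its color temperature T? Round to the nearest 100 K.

ln(t − 10) = (219 + 305.0) / 138.5 = 3.7834.
t − 10 = e^3.7834 = 43.965, so t = 53.965.
T = 100·t = 5396 K → 5400 K to the nearest 100 K.

5400 K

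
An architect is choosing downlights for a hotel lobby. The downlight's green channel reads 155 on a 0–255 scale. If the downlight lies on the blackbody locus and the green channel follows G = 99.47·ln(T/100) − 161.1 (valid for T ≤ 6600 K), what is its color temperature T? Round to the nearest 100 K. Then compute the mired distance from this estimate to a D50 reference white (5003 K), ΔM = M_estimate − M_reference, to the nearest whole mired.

+217 mireds

ln t = (155 + 161.1) / 99.47 = 3.1778.
t = e^3.1778 = 23.995.
T = 100·t = 2399 K → 2400 K to the nearest 100 K.
M_estimate = 10⁶/2400 = 416.67; M_reference = 10⁶/5003 = 199.88.
ΔM = 416.67 − 199.88 = 216.79 → +217 mireds.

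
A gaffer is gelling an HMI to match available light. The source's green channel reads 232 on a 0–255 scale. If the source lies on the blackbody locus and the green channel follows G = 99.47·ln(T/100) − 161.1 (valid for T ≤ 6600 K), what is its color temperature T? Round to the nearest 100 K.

ln t = (232 + 161.1) / 99.47 = 3.9519.
t = e^3.9519 = 52.036.
T = 100·t = 5204 K → 5200 K to the nearest 100 K.

5200 K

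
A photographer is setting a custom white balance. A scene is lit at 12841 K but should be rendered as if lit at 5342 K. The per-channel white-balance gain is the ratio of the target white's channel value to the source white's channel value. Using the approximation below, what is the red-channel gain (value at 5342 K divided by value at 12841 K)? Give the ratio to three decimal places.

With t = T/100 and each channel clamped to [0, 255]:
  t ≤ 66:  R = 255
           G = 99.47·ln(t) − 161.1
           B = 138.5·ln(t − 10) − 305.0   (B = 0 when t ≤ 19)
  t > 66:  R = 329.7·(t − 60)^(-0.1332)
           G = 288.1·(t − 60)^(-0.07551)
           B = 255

1.358

At 12841 K (t = 128.41):
  R = 329.7·(128.41 − 60)^(-0.1332) = 329.7·68.41^(-0.1332) = 329.7·0.56959 = 187.794.
At 5342 K (t = 53.42):
  R = 255 by definition for t ≤ 66.
Gain = 255.000 / 187.794 = 1.3579 → 1.358.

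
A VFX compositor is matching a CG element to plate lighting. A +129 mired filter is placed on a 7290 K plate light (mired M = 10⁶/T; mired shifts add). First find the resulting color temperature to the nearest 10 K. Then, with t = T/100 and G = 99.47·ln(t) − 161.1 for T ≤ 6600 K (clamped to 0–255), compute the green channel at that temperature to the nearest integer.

M_in = 10⁶/7290 = 137.17; M_out = 137.17 + (+129) = 266.17.
T_out = 10⁶/266.17 = 3756.9 K → 3760 K; t = 37.6.
G = 99.47·ln 37.6 − 161.1 = 99.47·3.6270 − 161.1 = 199.678.
Rounded: 200.

200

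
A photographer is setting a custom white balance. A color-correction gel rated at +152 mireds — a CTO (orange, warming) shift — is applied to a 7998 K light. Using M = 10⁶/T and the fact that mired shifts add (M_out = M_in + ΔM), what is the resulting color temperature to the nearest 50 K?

3600 K

M_in = 10⁶/7998 = 125.03 mireds.
M_out = 125.03 + (+152) = 277.03 mireds.
T_out = 10⁶/277.03 = 3609.7 K → 3600 K.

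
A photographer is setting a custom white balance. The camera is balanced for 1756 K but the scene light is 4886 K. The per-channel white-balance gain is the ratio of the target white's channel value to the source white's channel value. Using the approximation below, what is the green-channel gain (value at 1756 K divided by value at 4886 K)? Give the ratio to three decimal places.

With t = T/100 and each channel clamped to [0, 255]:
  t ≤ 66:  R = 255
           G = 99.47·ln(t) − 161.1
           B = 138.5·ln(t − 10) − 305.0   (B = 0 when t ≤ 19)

0.549

At 4886 K (t = 48.86):
  G = 99.47·ln 48.86 − 161.1 = 99.47·3.8890 − 161.1 = 225.735.
At 1756 K (t = 17.56):
  G = 99.47·ln 17.56 − 161.1 = 99.47·2.8656 − 161.1 = 123.944.
Gain = 123.944 / 225.735 = 0.5491 → 0.549.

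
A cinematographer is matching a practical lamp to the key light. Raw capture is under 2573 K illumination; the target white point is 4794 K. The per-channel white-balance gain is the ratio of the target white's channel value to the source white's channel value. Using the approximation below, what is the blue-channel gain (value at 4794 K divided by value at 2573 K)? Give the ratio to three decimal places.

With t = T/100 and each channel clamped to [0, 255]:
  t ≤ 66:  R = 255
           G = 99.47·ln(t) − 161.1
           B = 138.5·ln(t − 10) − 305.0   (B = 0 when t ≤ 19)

At 2573 K (t = 25.73):
  B = 138.5·ln(25.73 − 10) − 305.0 = 138.5·ln 15.73 − 305.0 = 138.5·2.7556 − 305.0 = 76.646.
At 4794 K (t = 47.94):
  B = 138.5·ln(47.94 − 10) − 305.0 = 138.5·ln 37.94 − 305.0 = 138.5·3.6360 − 305.0 = 198.587.
Gain = 198.587 / 76.646 = 2.5909 → 2.591.

2.591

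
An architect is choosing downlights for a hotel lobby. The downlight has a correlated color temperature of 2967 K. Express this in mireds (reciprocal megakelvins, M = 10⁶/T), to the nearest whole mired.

337 mireds

M = 10⁶ / 2967 = 337.041 → 337 mireds.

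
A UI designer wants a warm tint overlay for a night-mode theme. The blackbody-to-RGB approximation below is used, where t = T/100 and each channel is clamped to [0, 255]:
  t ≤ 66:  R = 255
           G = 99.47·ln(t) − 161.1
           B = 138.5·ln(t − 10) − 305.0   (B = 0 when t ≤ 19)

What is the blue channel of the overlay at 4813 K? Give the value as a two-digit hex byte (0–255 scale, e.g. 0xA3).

t = 4813/100 = 48.13; the t ≤ 66 branch applies.
B = 138.5·ln(48.13 − 10) − 305.0 = 138.5·ln 38.13 − 305.0 = 138.5·3.6410 − 305.0 = 199.279.
Rounded: 199; in hex, 0xC7.

0xC7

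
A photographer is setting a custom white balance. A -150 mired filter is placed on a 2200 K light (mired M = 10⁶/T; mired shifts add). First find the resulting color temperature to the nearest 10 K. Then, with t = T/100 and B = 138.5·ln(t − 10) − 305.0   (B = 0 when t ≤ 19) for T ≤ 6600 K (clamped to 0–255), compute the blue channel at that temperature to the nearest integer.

M_in = 10⁶/2200 = 454.55; M_out = 454.55 + (-150) = 304.55.
T_out = 10⁶/304.55 = 3283.6 K → 3280 K; t = 32.8.
B = 138.5·ln(32.8 − 10) − 305.0 = 138.5·ln 22.8 − 305.0 = 138.5·3.1268 − 305.0 = 128.056.
Rounded: 128.

128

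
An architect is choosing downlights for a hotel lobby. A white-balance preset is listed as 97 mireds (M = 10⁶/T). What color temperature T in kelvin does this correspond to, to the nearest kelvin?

10309 K

T = 10⁶ / 97 = 10309.28 K → 10309 K.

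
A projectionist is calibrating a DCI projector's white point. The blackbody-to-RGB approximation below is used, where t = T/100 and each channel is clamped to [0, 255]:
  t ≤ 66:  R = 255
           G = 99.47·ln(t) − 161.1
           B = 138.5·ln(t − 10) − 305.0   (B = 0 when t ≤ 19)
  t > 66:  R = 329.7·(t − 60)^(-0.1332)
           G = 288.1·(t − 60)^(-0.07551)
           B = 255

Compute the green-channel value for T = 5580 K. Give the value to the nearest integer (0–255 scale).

239

t = 5580/100 = 55.8; the t ≤ 66 branch applies.
G = 99.47·ln 55.8 − 161.1 = 99.47·4.0218 − 161.1 = 238.946.
Rounded: 239.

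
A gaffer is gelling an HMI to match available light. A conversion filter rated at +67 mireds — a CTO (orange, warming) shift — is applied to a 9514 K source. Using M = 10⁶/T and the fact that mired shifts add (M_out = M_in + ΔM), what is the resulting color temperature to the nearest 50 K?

5800 K

M_in = 10⁶/9514 = 105.11 mireds.
M_out = 105.11 + (+67) = 172.11 mireds.
T_out = 10⁶/172.11 = 5810.3 K → 5800 K.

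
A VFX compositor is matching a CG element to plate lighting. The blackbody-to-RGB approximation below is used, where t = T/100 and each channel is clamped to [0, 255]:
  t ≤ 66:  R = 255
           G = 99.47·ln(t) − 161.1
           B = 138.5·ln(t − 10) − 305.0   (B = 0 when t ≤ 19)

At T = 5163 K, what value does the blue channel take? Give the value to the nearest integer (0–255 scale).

211

t = 5163/100 = 51.63; the t ≤ 66 branch applies.
B = 138.5·ln(51.63 − 10) − 305.0 = 138.5·ln 41.63 − 305.0 = 138.5·3.7288 − 305.0 = 211.442.
Rounded: 211.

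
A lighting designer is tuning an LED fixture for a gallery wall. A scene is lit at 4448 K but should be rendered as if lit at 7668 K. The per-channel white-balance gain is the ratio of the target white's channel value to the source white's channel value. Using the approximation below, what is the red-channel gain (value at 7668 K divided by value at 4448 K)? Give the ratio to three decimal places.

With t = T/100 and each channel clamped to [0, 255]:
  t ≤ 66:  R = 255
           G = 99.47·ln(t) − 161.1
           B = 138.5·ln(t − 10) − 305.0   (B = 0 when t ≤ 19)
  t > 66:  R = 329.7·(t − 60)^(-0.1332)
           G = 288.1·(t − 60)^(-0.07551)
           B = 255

0.889

At 4448 K (t = 44.48):
  R = 255 by definition for t ≤ 66.
At 7668 K (t = 76.68):
  R = 329.7·(76.68 − 60)^(-0.1332) = 329.7·16.68^(-0.1332) = 329.7·0.68739 = 226.633.
Gain = 226.633 / 255.000 = 0.8888 → 0.889.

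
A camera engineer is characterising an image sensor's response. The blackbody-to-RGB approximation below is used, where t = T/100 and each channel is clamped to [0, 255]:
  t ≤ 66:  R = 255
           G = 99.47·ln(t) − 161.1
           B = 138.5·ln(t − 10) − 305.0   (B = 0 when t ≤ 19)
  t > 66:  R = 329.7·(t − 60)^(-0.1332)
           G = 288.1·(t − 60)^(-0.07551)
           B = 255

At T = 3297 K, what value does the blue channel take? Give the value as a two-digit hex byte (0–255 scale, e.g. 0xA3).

t = 3297/100 = 32.97; the t ≤ 66 branch applies.
B = 138.5·ln(32.97 − 10) − 305.0 = 138.5·ln 22.97 − 305.0 = 138.5·3.1342 − 305.0 = 129.085.
Rounded: 129; in hex, 0x81.

0x81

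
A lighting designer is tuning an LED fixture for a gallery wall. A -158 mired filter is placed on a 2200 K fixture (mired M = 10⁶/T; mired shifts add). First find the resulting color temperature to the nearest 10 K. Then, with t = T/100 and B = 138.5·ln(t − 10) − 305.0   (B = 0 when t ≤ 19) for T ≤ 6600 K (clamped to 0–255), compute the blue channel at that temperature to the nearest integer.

M_in = 10⁶/2200 = 454.55; M_out = 454.55 + (-158) = 296.55.
T_out = 10⁶/296.55 = 3372.2 K → 3370 K; t = 33.7.
B = 138.5·ln(33.7 − 10) − 305.0 = 138.5·ln 23.7 − 305.0 = 138.5·3.1655 − 305.0 = 133.418.
Rounded: 133.

133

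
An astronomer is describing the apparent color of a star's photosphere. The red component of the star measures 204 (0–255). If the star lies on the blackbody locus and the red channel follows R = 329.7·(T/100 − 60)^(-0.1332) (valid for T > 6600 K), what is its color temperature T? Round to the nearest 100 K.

9700 K

(t − 60)^(-0.1332) = 204/329.7 = 0.61874.
t − 60 = 0.61874^(1/-0.1332) = 0.61874^(-7.508) = 36.748, so t = 96.748.
T = 100·t = 9675 K → 9700 K to the nearest 100 K.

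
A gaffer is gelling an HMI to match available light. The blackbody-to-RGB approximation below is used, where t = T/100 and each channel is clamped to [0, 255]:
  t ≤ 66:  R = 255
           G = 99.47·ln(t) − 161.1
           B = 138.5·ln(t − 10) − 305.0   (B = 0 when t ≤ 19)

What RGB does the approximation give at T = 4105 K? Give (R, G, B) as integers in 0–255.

(255, 208, 171)

t = 4105/100 = 41.05; the t ≤ 66 branch applies.
R = 255 by definition for t ≤ 66.
G = 99.47·ln 41.05 − 161.1 = 99.47·3.7148 − 161.1 = 208.410.
B = 138.5·ln(41.05 − 10) − 305.0 = 138.5·ln 31.05 − 305.0 = 138.5·3.4356 − 305.0 = 170.830.
Rounded: (255, 208, 171).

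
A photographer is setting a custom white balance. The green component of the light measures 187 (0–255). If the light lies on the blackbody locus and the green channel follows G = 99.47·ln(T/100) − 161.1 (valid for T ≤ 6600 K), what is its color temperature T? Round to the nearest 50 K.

3300 K

ln t = (187 + 161.1) / 99.47 = 3.4995.
t = e^3.4995 = 33.100.
T = 100·t = 3310 K → 3300 K to the nearest 50 K.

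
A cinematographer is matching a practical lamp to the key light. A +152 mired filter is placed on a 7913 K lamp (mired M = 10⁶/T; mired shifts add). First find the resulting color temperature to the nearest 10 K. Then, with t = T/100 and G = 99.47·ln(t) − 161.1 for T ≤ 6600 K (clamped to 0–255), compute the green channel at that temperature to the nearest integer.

M_in = 10⁶/7913 = 126.37; M_out = 126.37 + (+152) = 278.37.
T_out = 10⁶/278.37 = 3592.3 K → 3590 K; t = 35.9.
G = 99.47·ln 35.9 − 161.1 = 99.47·3.5807 − 161.1 = 195.076.
Rounded: 195.

195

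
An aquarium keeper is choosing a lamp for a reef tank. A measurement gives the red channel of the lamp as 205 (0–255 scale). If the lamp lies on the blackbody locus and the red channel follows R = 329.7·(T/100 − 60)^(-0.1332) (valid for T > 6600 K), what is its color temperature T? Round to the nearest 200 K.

(t − 60)^(-0.1332) = 205/329.7 = 0.62178.
t − 60 = 0.62178^(1/-0.1332) = 0.62178^(-7.508) = 35.423, so t = 95.423.
T = 100·t = 9542 K → 9600 K to the nearest 200 K.

9600 K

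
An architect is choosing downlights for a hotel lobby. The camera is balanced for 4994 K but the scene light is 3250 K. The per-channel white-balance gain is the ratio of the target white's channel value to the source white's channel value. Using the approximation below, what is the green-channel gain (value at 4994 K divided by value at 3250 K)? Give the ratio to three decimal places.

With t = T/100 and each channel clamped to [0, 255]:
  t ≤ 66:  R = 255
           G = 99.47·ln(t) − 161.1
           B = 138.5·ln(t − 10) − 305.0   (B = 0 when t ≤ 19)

1.231

At 3250 K (t = 32.5):
  G = 99.47·ln 32.5 − 161.1 = 99.47·3.4812 − 161.1 = 185.179.
At 4994 K (t = 49.94):
  G = 99.47·ln 49.94 − 161.1 = 99.47·3.9108 − 161.1 = 227.909.
Gain = 227.909 / 185.179 = 1.2308 → 1.231.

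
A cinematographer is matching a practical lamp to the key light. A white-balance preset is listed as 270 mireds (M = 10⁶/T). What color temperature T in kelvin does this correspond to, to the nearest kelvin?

3704 K

T = 10⁶ / 270 = 3703.70 K → 3704 K.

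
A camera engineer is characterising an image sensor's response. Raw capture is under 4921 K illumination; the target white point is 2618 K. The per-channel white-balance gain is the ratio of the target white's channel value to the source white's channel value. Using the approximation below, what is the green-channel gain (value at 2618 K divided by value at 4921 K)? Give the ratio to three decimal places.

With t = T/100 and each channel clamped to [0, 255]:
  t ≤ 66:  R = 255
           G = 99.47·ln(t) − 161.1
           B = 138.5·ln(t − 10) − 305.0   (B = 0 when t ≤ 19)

0.723

At 4921 K (t = 49.21):
  G = 99.47·ln 49.21 − 161.1 = 99.47·3.8961 − 161.1 = 226.445.
At 2618 K (t = 26.18):
  G = 99.47·ln 26.18 − 161.1 = 99.47·3.2650 − 161.1 = 163.669.
Gain = 163.669 / 226.445 = 0.7228 → 0.723.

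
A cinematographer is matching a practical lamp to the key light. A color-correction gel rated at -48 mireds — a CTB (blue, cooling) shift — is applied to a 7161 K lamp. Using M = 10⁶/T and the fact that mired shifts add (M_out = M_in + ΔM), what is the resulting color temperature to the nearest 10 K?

10910 K

M_in = 10⁶/7161 = 139.65 mireds.
M_out = 139.65 + (-48) = 91.65 mireds.
T_out = 10⁶/91.65 = 10911.6 K → 10910 K.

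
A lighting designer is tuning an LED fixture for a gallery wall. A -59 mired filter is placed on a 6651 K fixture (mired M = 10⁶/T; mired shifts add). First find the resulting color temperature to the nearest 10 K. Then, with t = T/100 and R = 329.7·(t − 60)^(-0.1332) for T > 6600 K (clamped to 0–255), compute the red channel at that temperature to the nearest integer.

196

M_in = 10⁶/6651 = 150.35; M_out = 150.35 + (-59) = 91.35.
T_out = 10⁶/91.35 = 10946.5 K → 10950 K; t = 109.5.
R = 329.7·(109.5 − 60)^(-0.1332) = 329.7·49.5^(-0.1332) = 329.7·0.59467 = 196.064.
Rounded: 196.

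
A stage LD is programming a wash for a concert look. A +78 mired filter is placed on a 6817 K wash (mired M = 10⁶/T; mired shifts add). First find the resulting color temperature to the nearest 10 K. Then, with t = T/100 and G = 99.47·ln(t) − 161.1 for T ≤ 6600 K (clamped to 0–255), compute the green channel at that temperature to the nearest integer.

M_in = 10⁶/6817 = 146.69; M_out = 146.69 + (+78) = 224.69.
T_out = 10⁶/224.69 = 4450.5 K → 4450 K; t = 44.5.
G = 99.47·ln 44.5 − 161.1 = 99.47·3.7955 − 161.1 = 216.437.
Rounded: 216.

216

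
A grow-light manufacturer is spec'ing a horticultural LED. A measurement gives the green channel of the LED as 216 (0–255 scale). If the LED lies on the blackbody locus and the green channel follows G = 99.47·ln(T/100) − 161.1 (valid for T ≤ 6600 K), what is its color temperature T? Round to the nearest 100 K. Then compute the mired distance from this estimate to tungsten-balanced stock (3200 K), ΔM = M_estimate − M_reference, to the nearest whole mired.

ln t = (216 + 161.1) / 99.47 = 3.7911.
t = e^3.7911 = 44.305.
T = 100·t = 4430 K → 4400 K to the nearest 100 K.
M_estimate = 10⁶/4400 = 227.27; M_reference = 10⁶/3200 = 312.50.
ΔM = 227.27 − 312.50 = -85.23 → -85 mireds.

-85 mireds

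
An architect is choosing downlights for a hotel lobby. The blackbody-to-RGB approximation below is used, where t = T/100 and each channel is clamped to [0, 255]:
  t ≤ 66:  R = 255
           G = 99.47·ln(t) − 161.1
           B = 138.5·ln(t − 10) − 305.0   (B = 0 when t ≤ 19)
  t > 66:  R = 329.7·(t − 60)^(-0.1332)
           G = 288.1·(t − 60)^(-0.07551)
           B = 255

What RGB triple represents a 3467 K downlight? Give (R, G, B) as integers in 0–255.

(255, 192, 139)

t = 3467/100 = 34.67; the t ≤ 66 branch applies.
R = 255 by definition for t ≤ 66.
G = 99.47·ln 34.67 − 161.1 = 99.47·3.5459 − 161.1 = 191.608.
B = 138.5·ln(34.67 − 10) − 305.0 = 138.5·ln 24.67 − 305.0 = 138.5·3.2056 − 305.0 = 138.974.
Rounded: (255, 192, 139).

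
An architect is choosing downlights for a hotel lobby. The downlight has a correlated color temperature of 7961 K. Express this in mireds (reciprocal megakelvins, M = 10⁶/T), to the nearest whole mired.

M = 10⁶ / 7961 = 125.612 → 126 mireds.

126 mireds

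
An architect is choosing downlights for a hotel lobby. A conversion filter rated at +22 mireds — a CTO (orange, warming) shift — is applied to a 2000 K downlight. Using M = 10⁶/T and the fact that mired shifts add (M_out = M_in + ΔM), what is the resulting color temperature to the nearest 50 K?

M_in = 10⁶/2000 = 500.00 mireds.
M_out = 500.00 + (+22) = 522.00 mireds.
T_out = 10⁶/522.00 = 1915.7 K → 1900 K.

1900 K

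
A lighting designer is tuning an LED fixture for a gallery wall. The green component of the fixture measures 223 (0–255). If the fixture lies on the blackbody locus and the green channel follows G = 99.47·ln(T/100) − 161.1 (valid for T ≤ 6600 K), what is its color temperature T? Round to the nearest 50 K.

4750 K

ln t = (223 + 161.1) / 99.47 = 3.8615.
t = e^3.8615 = 47.535.
T = 100·t = 4753 K → 4750 K to the nearest 50 K.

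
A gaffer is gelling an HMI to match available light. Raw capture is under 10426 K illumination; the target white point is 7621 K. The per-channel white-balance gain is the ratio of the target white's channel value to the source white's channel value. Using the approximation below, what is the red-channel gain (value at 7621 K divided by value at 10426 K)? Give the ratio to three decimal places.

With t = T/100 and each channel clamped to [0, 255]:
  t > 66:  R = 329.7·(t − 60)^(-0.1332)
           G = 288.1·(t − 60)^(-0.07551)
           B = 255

1.143

At 10426 K (t = 104.26):
  R = 329.7·(104.26 − 60)^(-0.1332) = 329.7·44.26^(-0.1332) = 329.7·0.60360 = 199.008.
At 7621 K (t = 76.21):
  R = 329.7·(76.21 − 60)^(-0.1332) = 329.7·16.21^(-0.1332) = 329.7·0.69001 = 227.497.
Gain = 227.497 / 199.008 = 1.1432 → 1.143.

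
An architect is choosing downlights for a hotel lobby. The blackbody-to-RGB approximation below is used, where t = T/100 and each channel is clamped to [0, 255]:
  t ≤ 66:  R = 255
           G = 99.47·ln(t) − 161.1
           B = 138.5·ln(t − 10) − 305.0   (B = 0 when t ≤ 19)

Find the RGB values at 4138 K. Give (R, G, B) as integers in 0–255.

t = 4138/100 = 41.38; the t ≤ 66 branch applies.
R = 255 by definition for t ≤ 66.
G = 99.47·ln 41.38 − 161.1 = 99.47·3.7228 − 161.1 = 209.207.
B = 138.5·ln(41.38 − 10) − 305.0 = 138.5·ln 31.38 − 305.0 = 138.5·3.4462 − 305.0 = 172.295.
Rounded: (255, 209, 172).

(255, 209, 172)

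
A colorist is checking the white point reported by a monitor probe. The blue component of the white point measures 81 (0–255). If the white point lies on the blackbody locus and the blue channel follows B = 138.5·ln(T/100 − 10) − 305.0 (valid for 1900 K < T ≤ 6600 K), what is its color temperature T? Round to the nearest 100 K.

2600 K

ln(t − 10) = (81 + 305.0) / 138.5 = 2.7870.
t − 10 = e^2.7870 = 16.232, so t = 26.232.
T = 100·t = 2623 K → 2600 K to the nearest 100 K.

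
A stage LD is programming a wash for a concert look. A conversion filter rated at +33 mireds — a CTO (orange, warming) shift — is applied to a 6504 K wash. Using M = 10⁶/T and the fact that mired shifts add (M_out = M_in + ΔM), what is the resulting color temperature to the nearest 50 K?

5350 K

M_in = 10⁶/6504 = 153.75 mireds.
M_out = 153.75 + (+33) = 186.75 mireds.
T_out = 10⁶/186.75 = 5354.7 K → 5350 K.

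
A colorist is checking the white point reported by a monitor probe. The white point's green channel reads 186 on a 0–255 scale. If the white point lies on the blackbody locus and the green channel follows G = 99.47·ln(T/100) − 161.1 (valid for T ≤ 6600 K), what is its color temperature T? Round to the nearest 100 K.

ln t = (186 + 161.1) / 99.47 = 3.4895.
t = e^3.4895 = 32.769.
T = 100·t = 3277 K → 3300 K to the nearest 100 K.

3300 K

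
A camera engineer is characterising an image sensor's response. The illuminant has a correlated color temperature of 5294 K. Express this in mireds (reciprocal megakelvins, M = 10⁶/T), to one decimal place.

188.9 mireds

M = 10⁶ / 5294 = 188.893 → 188.9 mireds.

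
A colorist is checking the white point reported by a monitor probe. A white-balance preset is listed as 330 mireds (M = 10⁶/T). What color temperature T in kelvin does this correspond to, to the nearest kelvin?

T = 10⁶ / 330 = 3030.30 K → 3030 K.

3030 K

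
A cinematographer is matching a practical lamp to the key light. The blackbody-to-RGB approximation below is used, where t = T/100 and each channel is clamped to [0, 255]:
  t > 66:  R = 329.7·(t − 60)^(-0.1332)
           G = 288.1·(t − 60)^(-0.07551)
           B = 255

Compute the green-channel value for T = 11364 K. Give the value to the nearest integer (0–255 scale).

213

t = 11364/100 = 113.64; the t > 66 branch applies.
G = 288.1·(113.64 − 60)^(-0.07551) = 288.1·53.64^(-0.07551) = 288.1·0.74030 = 213.280.
Rounded: 213.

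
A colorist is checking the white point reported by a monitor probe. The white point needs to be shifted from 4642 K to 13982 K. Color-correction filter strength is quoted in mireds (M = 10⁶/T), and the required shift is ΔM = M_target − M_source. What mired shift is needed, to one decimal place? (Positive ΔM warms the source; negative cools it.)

-143.9 mireds

M_source = 10⁶/4642 = 215.424; M_target = 10⁶/13982 = 71.521.
ΔM = 71.521 − 215.424 = -143.904 → -143.9 mireds, a cooling shift.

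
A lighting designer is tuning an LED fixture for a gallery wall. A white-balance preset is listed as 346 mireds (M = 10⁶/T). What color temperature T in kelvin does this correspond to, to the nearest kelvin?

2890 K

T = 10⁶ / 346 = 2890.17 K → 2890 K.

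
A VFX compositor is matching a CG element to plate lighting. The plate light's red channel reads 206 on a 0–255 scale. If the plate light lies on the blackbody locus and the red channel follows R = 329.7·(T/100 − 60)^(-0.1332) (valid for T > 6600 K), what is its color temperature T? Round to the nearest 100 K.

9400 K

(t − 60)^(-0.1332) = 206/329.7 = 0.62481.
t − 60 = 0.62481^(1/-0.1332) = 0.62481^(-7.508) = 34.152, so t = 94.152.
T = 100·t = 9415 K → 9400 K to the nearest 100 K.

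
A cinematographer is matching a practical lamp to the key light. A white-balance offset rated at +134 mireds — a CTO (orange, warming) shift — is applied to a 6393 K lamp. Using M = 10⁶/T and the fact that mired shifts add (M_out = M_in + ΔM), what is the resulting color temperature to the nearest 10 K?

3440 K

M_in = 10⁶/6393 = 156.42 mireds.
M_out = 156.42 + (+134) = 290.42 mireds.
T_out = 10⁶/290.42 = 3443.3 K → 3440 K.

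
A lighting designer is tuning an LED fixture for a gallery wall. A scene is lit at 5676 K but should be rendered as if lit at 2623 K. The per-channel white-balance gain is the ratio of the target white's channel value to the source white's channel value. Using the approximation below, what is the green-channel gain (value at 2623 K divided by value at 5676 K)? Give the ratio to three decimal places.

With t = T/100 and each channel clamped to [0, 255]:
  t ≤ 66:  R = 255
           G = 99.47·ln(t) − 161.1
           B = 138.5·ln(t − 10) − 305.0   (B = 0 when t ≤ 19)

At 5676 K (t = 56.76):
  G = 99.47·ln 56.76 − 161.1 = 99.47·4.0388 − 161.1 = 240.643.
At 2623 K (t = 26.23):
  G = 99.47·ln 26.23 − 161.1 = 99.47·3.2669 − 161.1 = 163.859.
Gain = 163.859 / 240.643 = 0.6809 → 0.681.

0.681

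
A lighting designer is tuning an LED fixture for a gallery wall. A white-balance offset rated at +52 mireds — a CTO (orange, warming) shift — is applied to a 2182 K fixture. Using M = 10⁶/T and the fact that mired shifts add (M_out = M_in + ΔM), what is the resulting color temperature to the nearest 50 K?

M_in = 10⁶/2182 = 458.30 mireds.
M_out = 458.30 + (+52) = 510.30 mireds.
T_out = 10⁶/510.30 = 1959.7 K → 1950 K.

1950 K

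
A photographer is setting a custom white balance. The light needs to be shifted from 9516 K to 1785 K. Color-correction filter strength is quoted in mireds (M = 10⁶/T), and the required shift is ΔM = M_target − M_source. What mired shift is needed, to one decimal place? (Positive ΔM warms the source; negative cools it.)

+455.1 mireds

M_source = 10⁶/9516 = 105.086; M_target = 10⁶/1785 = 560.224.
ΔM = 560.224 − 105.086 = 455.138 → +455.1 mireds, a warming shift.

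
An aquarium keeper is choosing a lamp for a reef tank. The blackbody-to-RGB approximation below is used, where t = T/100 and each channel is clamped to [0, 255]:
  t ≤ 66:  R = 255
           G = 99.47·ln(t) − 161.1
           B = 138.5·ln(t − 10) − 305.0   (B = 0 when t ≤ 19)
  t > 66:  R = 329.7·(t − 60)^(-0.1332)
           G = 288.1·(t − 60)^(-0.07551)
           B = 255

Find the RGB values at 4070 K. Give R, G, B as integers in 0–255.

t = 4070/100 = 40.7; the t ≤ 66 branch applies.
R = 255 by definition for t ≤ 66.
G = 99.47·ln 40.7 − 161.1 = 99.47·3.7062 − 161.1 = 207.559.
B = 138.5·ln(40.7 − 10) − 305.0 = 138.5·ln 30.7 − 305.0 = 138.5·3.4243 − 305.0 = 169.260.
Rounded: (255, 208, 169).

R=255, G=208, B=169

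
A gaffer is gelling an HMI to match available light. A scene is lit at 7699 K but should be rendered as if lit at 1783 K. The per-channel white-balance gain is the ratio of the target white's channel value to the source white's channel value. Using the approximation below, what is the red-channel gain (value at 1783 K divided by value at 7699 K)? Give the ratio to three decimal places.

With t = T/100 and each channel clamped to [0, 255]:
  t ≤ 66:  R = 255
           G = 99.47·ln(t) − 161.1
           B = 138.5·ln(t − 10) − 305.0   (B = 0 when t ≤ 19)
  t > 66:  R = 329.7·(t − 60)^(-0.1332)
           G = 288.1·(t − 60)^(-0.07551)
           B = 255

1.128

At 7699 K (t = 76.99):
  R = 329.7·(76.99 − 60)^(-0.1332) = 329.7·16.99^(-0.1332) = 329.7·0.68571 = 226.077.
At 1783 K (t = 17.83):
  R = 255 by definition for t ≤ 66.
Gain = 255.000 / 226.077 = 1.1279 → 1.128.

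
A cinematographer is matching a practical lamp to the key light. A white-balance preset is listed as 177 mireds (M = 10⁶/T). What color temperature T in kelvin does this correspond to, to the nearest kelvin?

5650 K

T = 10⁶ / 177 = 5649.72 K → 5650 K.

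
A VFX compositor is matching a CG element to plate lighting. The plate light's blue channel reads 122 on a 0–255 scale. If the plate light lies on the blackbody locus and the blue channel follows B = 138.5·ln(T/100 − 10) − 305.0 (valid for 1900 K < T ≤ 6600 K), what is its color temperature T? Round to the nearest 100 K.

ln(t − 10) = (122 + 305.0) / 138.5 = 3.0830.
t − 10 = e^3.0830 = 21.824, so t = 31.824.
T = 100·t = 3182 K → 3200 K to the nearest 100 K.

3200 K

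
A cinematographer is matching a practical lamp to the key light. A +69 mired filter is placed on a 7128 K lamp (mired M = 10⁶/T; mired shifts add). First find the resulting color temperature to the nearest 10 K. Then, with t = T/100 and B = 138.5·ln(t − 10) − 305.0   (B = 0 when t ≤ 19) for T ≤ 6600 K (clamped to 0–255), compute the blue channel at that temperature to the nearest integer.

198

M_in = 10⁶/7128 = 140.29; M_out = 140.29 + (+69) = 209.29.
T_out = 10⁶/209.29 = 4778.0 K → 4780 K; t = 47.8.
B = 138.5·ln(47.8 − 10) − 305.0 = 138.5·ln 37.8 − 305.0 = 138.5·3.6323 − 305.0 = 198.075.
Rounded: 198.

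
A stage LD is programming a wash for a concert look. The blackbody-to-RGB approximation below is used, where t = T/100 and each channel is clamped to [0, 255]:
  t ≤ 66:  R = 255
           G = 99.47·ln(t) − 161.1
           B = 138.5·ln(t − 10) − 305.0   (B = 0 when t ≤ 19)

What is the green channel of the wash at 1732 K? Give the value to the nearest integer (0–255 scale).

123

t = 1732/100 = 17.32; the t ≤ 66 branch applies.
G = 99.47·ln 17.32 − 161.1 = 99.47·2.8519 − 161.1 = 122.575.
Rounded: 123.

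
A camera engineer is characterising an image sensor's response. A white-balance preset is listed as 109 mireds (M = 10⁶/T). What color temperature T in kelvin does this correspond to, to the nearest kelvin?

T = 10⁶ / 109 = 9174.31 K → 9174 K.

9174 K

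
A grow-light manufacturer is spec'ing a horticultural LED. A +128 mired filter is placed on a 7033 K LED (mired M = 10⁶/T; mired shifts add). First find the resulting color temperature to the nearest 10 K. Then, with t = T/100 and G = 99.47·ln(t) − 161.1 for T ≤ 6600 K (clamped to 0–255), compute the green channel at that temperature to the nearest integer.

M_in = 10⁶/7033 = 142.19; M_out = 142.19 + (+128) = 270.19.
T_out = 10⁶/270.19 = 3701.1 K → 3700 K; t = 37.
G = 99.47·ln 37 − 161.1 = 99.47·3.6109 − 161.1 = 198.078.
Rounded: 198.

198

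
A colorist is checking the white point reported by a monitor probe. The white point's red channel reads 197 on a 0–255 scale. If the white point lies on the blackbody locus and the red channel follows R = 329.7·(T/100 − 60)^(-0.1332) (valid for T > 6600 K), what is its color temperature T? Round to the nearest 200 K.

(t − 60)^(-0.1332) = 197/329.7 = 0.59751.
t − 60 = 0.59751^(1/-0.1332) = 0.59751^(-7.508) = 47.761, so t = 107.761.
T = 100·t = 10776 K → 10800 K to the nearest 200 K.

10800 K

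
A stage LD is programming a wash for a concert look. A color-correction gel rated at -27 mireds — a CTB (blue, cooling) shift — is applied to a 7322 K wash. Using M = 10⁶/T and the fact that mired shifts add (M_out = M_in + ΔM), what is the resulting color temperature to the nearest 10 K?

M_in = 10⁶/7322 = 136.57 mireds.
M_out = 136.57 + (-27) = 109.57 mireds.
T_out = 10⁶/109.57 = 9126.2 K → 9130 K.

9130 K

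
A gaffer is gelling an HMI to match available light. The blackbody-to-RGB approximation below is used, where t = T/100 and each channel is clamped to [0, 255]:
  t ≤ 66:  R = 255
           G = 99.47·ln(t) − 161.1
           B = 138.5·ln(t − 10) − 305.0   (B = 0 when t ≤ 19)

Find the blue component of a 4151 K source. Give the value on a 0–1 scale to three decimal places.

0.678

t = 4151/100 = 41.51; the t ≤ 66 branch applies.
B = 138.5·ln(41.51 − 10) − 305.0 = 138.5·ln 31.51 − 305.0 = 138.5·3.4503 − 305.0 = 172.867.
On a 0–1 scale: 172.867/255 = 0.6779 → 0.678.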